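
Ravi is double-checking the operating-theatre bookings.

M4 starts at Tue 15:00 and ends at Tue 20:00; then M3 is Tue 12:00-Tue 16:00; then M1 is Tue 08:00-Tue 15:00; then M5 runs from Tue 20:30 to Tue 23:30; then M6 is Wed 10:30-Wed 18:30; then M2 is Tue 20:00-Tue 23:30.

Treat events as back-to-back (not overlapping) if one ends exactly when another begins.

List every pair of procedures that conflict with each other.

Sorted by start: M1, M3, M4, M2, M5, M6.
M3 starts before M1 ends → M1 and M3 overlap.
M4 starts exactly when M1 ends (back-to-back, no overlap), so M1 has no further overlaps.
M4 starts before M3 ends → M3 and M4 overlap.
M2 starts after M3 ends, so M3 has no further overlaps.
M2 starts exactly when M4 ends (back-to-back, no overlap), so M4 has no further overlaps.
M5 starts before M2 ends → M2 and M5 overlap.
M6 starts after M2 ends.
M6 starts after M5 ends.

M1 & M3, M2 & M5, M3 & M4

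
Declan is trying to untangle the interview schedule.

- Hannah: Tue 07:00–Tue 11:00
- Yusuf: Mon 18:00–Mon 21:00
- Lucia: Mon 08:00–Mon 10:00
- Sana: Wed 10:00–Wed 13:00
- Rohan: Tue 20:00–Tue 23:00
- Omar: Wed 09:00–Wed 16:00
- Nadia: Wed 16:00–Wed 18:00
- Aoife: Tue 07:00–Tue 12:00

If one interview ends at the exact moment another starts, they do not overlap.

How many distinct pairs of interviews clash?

Check each pair: they overlap iff neither finishes before the other starts.
Sorted by start: Lucia, Yusuf, Hannah, Aoife, Rohan, Omar, Sana, Nadia.
Yusuf starts after Lucia ends, so Lucia has no further overlaps.
Hannah starts after Yusuf ends, so Yusuf has no further overlaps.
Aoife starts before Hannah ends → Hannah and Aoife overlap.
Rohan starts after Hannah ends, so Hannah has no further overlaps.
Rohan starts after Aoife ends, so Aoife has no further overlaps.
Omar starts after Rohan ends, so Rohan has no further overlaps.
Sana starts before Omar ends → Omar and Sana overlap.
Nadia starts exactly when Omar ends (back-to-back, no overlap).
Nadia starts after Sana ends.
Overlapping pairs: Aoife & Hannah, Omar & Sana — 2 in total.

2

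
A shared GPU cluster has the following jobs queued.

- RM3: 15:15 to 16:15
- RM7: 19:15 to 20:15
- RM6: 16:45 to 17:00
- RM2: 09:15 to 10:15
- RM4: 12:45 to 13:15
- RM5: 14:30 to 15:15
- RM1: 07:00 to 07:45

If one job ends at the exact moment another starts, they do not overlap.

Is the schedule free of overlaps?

Yes

Two intervals overlap when each starts before the other ends.
Sorted by start: RM1, RM2, RM4, RM5, RM3, RM6, RM7.
RM2 starts after RM1 ends; RM1 is clear from here.
RM4 starts after RM2 ends; RM2 is clear from here.
RM5 starts after RM4 ends; RM4 is clear from here.
RM3 starts exactly when RM5 ends (back-to-back, no overlap); RM5 is clear from here.
RM6 starts after RM3 ends; RM3 is clear from here.
RM7 starts after RM6 ends.
Every pair is clear; the schedule has no overlaps.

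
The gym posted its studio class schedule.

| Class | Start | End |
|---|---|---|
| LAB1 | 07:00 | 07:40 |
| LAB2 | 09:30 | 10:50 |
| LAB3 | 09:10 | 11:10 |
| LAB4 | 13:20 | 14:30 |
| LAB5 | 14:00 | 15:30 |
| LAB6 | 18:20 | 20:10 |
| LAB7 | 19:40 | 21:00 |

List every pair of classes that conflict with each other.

Two intervals overlap when each starts before the other ends.
Sorted by start: LAB1, LAB3, LAB2, LAB4, LAB5, LAB6, LAB7.
LAB3 starts after LAB1 ends, so LAB1 has no further overlaps.
LAB2 starts before LAB3 ends → LAB3 and LAB2 overlap.
LAB4 starts after LAB3 ends, so LAB3 has no further overlaps.
LAB4 starts after LAB2 ends, so LAB2 has no further overlaps.
LAB5 starts before LAB4 ends → LAB4 and LAB5 overlap.
LAB6 starts after LAB4 ends, so LAB4 has no further overlaps.
LAB6 starts after LAB5 ends, so LAB5 has no further overlaps.
LAB7 starts before LAB6 ends → LAB6 and LAB7 overlap.

LAB2 & LAB3, LAB4 & LAB5, LAB6 & LAB7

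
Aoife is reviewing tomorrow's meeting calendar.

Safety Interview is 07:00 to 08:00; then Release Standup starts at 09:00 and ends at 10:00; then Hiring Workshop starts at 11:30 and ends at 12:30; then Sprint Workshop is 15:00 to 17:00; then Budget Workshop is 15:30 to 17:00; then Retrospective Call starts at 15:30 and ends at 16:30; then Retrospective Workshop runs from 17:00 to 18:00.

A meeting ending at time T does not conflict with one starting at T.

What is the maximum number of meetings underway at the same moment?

Walk through starts and ends in time order (an end at T is processed before a start at T):
07:00 start Safety Interview → 1
08:00 end Safety Interview → 0
09:00 start Release Standup → 1
10:00 end Release Standup → 0
11:30 start Hiring Workshop → 1
12:30 end Hiring Workshop → 0
15:00 start Sprint Workshop → 1
15:30 start Budget Workshop → 2
15:30 start Retrospective Call → 3
16:30 end Retrospective Call → 2
17:00 end Budget Workshop → 1
17:00 end Sprint Workshop → 0
17:00 start Retrospective Workshop → 1
18:00 end Retrospective Workshop → 0
Peak is 3, at 15:30 (Budget Workshop, Retrospective Call, Sprint Workshop).

3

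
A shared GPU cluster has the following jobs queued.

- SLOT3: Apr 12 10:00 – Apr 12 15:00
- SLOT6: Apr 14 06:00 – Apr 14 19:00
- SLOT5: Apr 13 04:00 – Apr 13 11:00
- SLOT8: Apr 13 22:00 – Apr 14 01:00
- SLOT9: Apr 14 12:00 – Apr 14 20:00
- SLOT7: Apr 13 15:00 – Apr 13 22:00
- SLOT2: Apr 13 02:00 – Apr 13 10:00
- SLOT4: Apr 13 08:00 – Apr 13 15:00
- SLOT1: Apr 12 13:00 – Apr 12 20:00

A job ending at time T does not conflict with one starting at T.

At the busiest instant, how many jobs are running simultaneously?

3

Walk through starts and ends in time order (an end at T is processed before a start at T):
Apr 12 10:00 start SLOT3 → 1
Apr 12 13:00 start SLOT1 → 2
Apr 12 15:00 end SLOT3 → 1
Apr 12 20:00 end SLOT1 → 0
Apr 13 02:00 start SLOT2 → 1
Apr 13 04:00 start SLOT5 → 2
Apr 13 08:00 start SLOT4 → 3
Apr 13 10:00 end SLOT2 → 2
Apr 13 11:00 end SLOT5 → 1
Apr 13 15:00 end SLOT4 → 0
Apr 13 15:00 start SLOT7 → 1
Apr 13 22:00 end SLOT7 → 0
Apr 13 22:00 start SLOT8 → 1
Apr 14 01:00 end SLOT8 → 0
Apr 14 06:00 start SLOT6 → 1
Apr 14 12:00 start SLOT9 → 2
Apr 14 19:00 end SLOT6 → 1
Apr 14 20:00 end SLOT9 → 0
Peak is 3, at Apr 13 08:00 (SLOT2, SLOT4, SLOT5).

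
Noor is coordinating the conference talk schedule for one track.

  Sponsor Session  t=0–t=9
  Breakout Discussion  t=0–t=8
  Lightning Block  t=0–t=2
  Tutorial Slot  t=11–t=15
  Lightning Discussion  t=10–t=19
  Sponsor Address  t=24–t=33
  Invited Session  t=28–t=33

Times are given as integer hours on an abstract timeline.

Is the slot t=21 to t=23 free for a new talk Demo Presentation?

Yes — the slot is free

Sponsor Session: ends t=9 at or before Demo Presentation starts t=21 → clear.
Breakout Discussion: ends t=8 at or before Demo Presentation starts t=21 → clear.
Lightning Block: ends t=2 at or before Demo Presentation starts t=21 → clear.
Lightning Discussion: ends t=19 at or before Demo Presentation starts t=21 → clear.
Tutorial Slot: ends t=15 at or before Demo Presentation starts t=21 → clear.
Sponsor Address: starts t=24 at or after Demo Presentation ends t=23 → clear.
Invited Session: starts t=28 at or after Demo Presentation ends t=23 → clear.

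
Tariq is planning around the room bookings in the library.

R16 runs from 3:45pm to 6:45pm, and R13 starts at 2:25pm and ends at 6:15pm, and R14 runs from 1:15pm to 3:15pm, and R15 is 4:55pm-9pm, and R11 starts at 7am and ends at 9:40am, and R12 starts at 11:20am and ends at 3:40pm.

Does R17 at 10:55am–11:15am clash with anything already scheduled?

No — it doesn't clash with anything

R11: ends 9:40am at or before R17 starts 10:55am → clear.
R12: starts 11:20am at or after R17 ends 11:15am → clear.
R14: starts 1:15pm at or after R17 ends 11:15am → clear.
R13: starts 2:25pm at or after R17 ends 11:15am → clear.
R16: starts 3:45pm at or after R17 ends 11:15am → clear.
R15: starts 4:55pm at or after R17 ends 11:15am → clear.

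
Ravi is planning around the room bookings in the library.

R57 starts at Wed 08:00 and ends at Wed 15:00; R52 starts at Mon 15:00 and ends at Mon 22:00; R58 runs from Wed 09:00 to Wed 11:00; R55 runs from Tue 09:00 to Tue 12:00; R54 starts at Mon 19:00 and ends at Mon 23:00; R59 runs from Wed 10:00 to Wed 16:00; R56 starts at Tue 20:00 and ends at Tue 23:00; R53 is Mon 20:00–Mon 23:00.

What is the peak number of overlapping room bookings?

Sort all start/end points and keep a running count:
Mon 15:00 start R52 → 1
Mon 19:00 start R54 → 2
Mon 20:00 start R53 → 3
Mon 22:00 end R52 → 2
Mon 23:00 end R53 → 1
Mon 23:00 end R54 → 0
Tue 09:00 start R55 → 1
Tue 12:00 end R55 → 0
Tue 20:00 start R56 → 1
Tue 23:00 end R56 → 0
Wed 08:00 start R57 → 1
Wed 09:00 start R58 → 2
Wed 10:00 start R59 → 3
Wed 11:00 end R58 → 2
Wed 15:00 end R57 → 1
Wed 16:00 end R59 → 0
Peak is 3, at Mon 20:00 (R52, R53, R54).

3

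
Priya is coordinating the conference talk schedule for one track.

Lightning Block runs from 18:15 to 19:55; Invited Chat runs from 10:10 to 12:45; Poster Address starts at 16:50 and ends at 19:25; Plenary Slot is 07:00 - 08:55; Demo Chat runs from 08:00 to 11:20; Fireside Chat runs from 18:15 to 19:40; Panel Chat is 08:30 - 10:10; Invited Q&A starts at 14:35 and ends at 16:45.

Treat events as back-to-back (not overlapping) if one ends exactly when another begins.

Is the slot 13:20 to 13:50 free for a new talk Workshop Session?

Plenary Slot: ends 08:55 at or before Workshop Session starts 13:20 → clear.
Demo Chat: ends 11:20 at or before Workshop Session starts 13:20 → clear.
Panel Chat: ends 10:10 at or before Workshop Session starts 13:20 → clear.
Invited Chat: ends 12:45 at or before Workshop Session starts 13:20 → clear.
Invited Q&A: starts 14:35 at or after Workshop Session ends 13:50 → clear.
Poster Address: starts 16:50 at or after Workshop Session ends 13:50 → clear.
Fireside Chat: starts 18:15 at or after Workshop Session ends 13:50 → clear.
Lightning Block: starts 18:15 at or after Workshop Session ends 13:50 → clear.

Yes — the slot is free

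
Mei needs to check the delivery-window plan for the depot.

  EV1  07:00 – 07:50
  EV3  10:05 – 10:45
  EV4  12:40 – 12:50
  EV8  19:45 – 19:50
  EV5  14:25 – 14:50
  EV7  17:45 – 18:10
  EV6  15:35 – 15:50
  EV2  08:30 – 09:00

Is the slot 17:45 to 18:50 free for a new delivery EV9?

No — it overlaps EV7

EV1: ends 07:50 at or before EV9 starts 17:45 → clear.
EV2: ends 09:00 at or before EV9 starts 17:45 → clear.
EV3: ends 10:45 at or before EV9 starts 17:45 → clear.
EV4: ends 12:50 at or before EV9 starts 17:45 → clear.
EV5: ends 14:50 at or before EV9 starts 17:45 → clear.
EV6: ends 15:50 at or before EV9 starts 17:45 → clear.
EV7: starts 17:45 before EV9 ends 18:50, and ends 18:10 after EV9 starts 17:45 → overlap.
EV8: starts 19:45 at or after EV9 ends 18:50 → clear.
EV9 overlaps EV7.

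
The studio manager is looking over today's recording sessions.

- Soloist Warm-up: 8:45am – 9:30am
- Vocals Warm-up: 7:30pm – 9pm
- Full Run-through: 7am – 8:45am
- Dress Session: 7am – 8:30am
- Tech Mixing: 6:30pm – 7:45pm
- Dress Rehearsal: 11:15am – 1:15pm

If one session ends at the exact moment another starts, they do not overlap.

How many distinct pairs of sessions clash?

Sorted by start: Dress Session, Full Run-through, Soloist Warm-up, Dress Rehearsal, Tech Mixing, Vocals Warm-up.
Full Run-through starts before Dress Session ends → Dress Session and Full Run-through overlap.
Soloist Warm-up starts after Dress Session ends, so Dress Session has no further overlaps.
Soloist Warm-up starts exactly when Full Run-through ends (back-to-back, no overlap), so Full Run-through has no further overlaps.
Dress Rehearsal starts after Soloist Warm-up ends, so Soloist Warm-up has no further overlaps.
Tech Mixing starts after Dress Rehearsal ends, so Dress Rehearsal has no further overlaps.
Vocals Warm-up starts before Tech Mixing ends → Tech Mixing and Vocals Warm-up overlap.
Overlapping pairs: Dress Session & Full Run-through, Tech Mixing & Vocals Warm-up — 2 in total.

2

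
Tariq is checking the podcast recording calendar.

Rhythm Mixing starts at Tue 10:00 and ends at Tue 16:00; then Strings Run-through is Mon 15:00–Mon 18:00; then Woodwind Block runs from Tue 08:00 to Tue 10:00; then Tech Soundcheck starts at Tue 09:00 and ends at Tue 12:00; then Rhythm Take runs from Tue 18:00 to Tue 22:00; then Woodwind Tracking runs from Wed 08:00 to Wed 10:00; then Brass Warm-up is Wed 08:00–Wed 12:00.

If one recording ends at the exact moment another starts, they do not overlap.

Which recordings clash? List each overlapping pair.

Brass Warm-up & Woodwind Tracking, Rhythm Mixing & Tech Soundcheck, Tech Soundcheck & Woodwind Block

Sorted by start: Strings Run-through, Woodwind Block, Tech Soundcheck, Rhythm Mixing, Rhythm Take, Woodwind Tracking, Brass Warm-up.
Woodwind Block starts after Strings Run-through ends, so nothing later overlaps Strings Run-through either.
Tech Soundcheck starts before Woodwind Block ends → Woodwind Block and Tech Soundcheck overlap.
Rhythm Mixing starts exactly when Woodwind Block ends (back-to-back, no overlap), so nothing later overlaps Woodwind Block either.
Rhythm Mixing starts before Tech Soundcheck ends → Tech Soundcheck and Rhythm Mixing overlap.
Rhythm Take starts after Tech Soundcheck ends, so nothing later overlaps Tech Soundcheck either.
Rhythm Take starts after Rhythm Mixing ends, so nothing later overlaps Rhythm Mixing either.
Woodwind Tracking starts after Rhythm Take ends, so nothing later overlaps Rhythm Take either.
Brass Warm-up starts before Woodwind Tracking ends → Woodwind Tracking and Brass Warm-up overlap.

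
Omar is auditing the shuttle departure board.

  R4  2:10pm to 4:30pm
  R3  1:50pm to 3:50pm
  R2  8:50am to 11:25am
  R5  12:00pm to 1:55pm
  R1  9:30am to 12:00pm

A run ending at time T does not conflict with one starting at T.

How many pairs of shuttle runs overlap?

Sorted by start: R2, R1, R5, R3, R4.
R1 starts before R2 ends → R2 and R1 overlap.
R5 starts after R2 ends; R2 is clear from here.
R5 starts exactly when R1 ends (back-to-back, no overlap); R1 is clear from here.
R3 starts before R5 ends → R5 and R3 overlap.
R4 starts after R5 ends.
R4 starts before R3 ends → R3 and R4 overlap.
Overlapping pairs: R1 & R2, R3 & R4, R3 & R5 — 3 in total.

3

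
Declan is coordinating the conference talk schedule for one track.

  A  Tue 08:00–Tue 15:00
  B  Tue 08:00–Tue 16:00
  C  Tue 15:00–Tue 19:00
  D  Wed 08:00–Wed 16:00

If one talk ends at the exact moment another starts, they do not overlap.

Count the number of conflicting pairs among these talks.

2

Sorted by start: A, B, C, D.
B starts before A ends → A and B overlap.
C starts exactly when A ends (back-to-back, no overlap) — done with A.
C starts before B ends → B and C overlap.
D starts after B ends.
D starts after C ends.
Overlapping pairs: A & B, B & C — 2 in total.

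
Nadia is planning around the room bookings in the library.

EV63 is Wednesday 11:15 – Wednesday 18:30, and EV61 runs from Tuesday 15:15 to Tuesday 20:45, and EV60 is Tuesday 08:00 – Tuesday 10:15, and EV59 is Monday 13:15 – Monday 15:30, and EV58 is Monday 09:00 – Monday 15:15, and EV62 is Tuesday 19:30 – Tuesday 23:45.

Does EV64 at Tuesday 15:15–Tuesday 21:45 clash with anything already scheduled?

EV58: ends Monday 15:15 at or before EV64 starts Tuesday 15:15 → clear.
EV59: ends Monday 15:30 at or before EV64 starts Tuesday 15:15 → clear.
EV60: ends Tuesday 10:15 at or before EV64 starts Tuesday 15:15 → clear.
EV61: starts Tuesday 15:15 before EV64 ends Tuesday 21:45, and ends Tuesday 20:45 after EV64 starts Tuesday 15:15 → overlap.
EV62: starts Tuesday 19:30 before EV64 ends Tuesday 21:45, and ends Tuesday 23:45 after EV64 starts Tuesday 15:15 → overlap.
EV63: starts Wednesday 11:15 at or after EV64 ends Tuesday 21:45 → clear.
EV64 overlaps EV61, EV62.

Yes — it overlaps EV61, EV62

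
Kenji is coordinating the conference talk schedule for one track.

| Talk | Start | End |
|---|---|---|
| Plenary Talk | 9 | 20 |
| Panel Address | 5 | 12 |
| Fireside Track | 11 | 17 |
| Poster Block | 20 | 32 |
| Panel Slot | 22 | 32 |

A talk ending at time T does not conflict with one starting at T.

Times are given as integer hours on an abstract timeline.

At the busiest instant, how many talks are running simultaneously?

Sort all start/end points and keep a running count:
5 start Panel Address → 1
9 start Plenary Talk → 2
11 start Fireside Track → 3
12 end Panel Address → 2
17 end Fireside Track → 1
20 end Plenary Talk → 0
20 start Poster Block → 1
22 start Panel Slot → 2
32 end Panel Slot → 1
32 end Poster Block → 0
Peak is 3, at 11 (Fireside Track, Panel Address, Plenary Talk).

3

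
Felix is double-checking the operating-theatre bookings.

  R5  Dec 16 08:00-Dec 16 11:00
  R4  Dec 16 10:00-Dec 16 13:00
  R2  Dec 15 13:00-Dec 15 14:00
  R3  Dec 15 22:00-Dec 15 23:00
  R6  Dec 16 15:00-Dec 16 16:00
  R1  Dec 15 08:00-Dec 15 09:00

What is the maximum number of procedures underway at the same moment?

2

Walk through starts and ends in time order (an end at T is processed before a start at T):
Dec 15 08:00 start R1 → 1
Dec 15 09:00 end R1 → 0
Dec 15 13:00 start R2 → 1
Dec 15 14:00 end R2 → 0
Dec 15 22:00 start R3 → 1
Dec 15 23:00 end R3 → 0
Dec 16 08:00 start R5 → 1
Dec 16 10:00 start R4 → 2
Dec 16 11:00 end R5 → 1
Dec 16 13:00 end R4 → 0
Dec 16 15:00 start R6 → 1
Dec 16 16:00 end R6 → 0
Peak is 2, at Dec 16 10:00 (R4, R5).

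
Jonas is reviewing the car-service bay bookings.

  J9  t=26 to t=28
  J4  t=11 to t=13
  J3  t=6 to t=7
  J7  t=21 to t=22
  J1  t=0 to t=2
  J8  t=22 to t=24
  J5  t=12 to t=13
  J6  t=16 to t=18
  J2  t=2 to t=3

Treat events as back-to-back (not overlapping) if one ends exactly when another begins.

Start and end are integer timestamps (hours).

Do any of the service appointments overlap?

Two intervals overlap when each starts before the other ends.
Sorted by start: J1, J2, J3, J4, J5, J6, J7, J8, J9.
J2 starts exactly when J1 ends (back-to-back, no overlap) — done with J1.
J3 starts after J2 ends — done with J2.
J4 starts after J3 ends — done with J3.
J5 starts before J4 ends → J4 and J5 overlap.
That's a conflict, so the schedule is not conflict-free.

Yes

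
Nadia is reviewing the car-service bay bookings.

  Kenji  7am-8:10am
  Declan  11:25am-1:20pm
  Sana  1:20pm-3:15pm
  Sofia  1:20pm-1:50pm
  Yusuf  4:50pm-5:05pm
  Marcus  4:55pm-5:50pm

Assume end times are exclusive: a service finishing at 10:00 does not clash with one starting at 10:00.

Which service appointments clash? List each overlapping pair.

Marcus & Yusuf, Sana & Sofia

Sorted by start: Kenji, Declan, Sana, Sofia, Yusuf, Marcus.
Declan starts after Kenji ends; Kenji is clear from here.
Sana starts exactly when Declan ends (back-to-back, no overlap); Declan is clear from here.
Sofia starts before Sana ends → Sana and Sofia overlap.
Yusuf starts after Sana ends; Sana is clear from here.
Yusuf starts after Sofia ends; Sofia is clear from here.
Marcus starts before Yusuf ends → Yusuf and Marcus overlap.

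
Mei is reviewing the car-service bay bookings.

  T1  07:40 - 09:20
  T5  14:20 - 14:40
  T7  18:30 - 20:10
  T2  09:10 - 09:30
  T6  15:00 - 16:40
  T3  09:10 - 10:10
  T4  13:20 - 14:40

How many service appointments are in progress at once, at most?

3

Sweep the timeline, counting +1 at each start and −1 at each end (ends before starts at a tie):
07:40 start T1 → 1
09:10 start T2 → 2
09:10 start T3 → 3
09:20 end T1 → 2
09:30 end T2 → 1
10:10 end T3 → 0
13:20 start T4 → 1
14:20 start T5 → 2
14:40 end T4 → 1
14:40 end T5 → 0
15:00 start T6 → 1
16:40 end T6 → 0
18:30 start T7 → 1
20:10 end T7 → 0
Peak is 3, at 09:10 (T1, T2, T3).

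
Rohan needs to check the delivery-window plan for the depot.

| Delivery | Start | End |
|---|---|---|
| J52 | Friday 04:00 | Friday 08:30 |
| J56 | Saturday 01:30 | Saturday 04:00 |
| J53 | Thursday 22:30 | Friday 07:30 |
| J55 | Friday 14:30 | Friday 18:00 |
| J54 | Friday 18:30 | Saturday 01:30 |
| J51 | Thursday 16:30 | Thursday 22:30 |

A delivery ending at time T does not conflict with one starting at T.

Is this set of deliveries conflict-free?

Sorted by start: J51, J53, J52, J55, J54, J56.
J53 starts exactly when J51 ends (back-to-back, no overlap) — done with J51.
J52 starts before J53 ends → J53 and J52 overlap.
That's a conflict, so the schedule is not conflict-free.

No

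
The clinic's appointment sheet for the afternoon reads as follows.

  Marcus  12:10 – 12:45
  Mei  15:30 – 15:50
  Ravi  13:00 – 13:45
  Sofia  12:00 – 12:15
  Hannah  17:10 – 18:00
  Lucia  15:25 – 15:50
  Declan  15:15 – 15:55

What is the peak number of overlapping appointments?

Walk through starts and ends in time order (an end at T is processed before a start at T):
12:00 start Sofia → 1
12:10 start Marcus → 2
12:15 end Sofia → 1
12:45 end Marcus → 0
13:00 start Ravi → 1
13:45 end Ravi → 0
15:15 start Declan → 1
15:25 start Lucia → 2
15:30 start Mei → 3
15:50 end Lucia → 2
15:50 end Mei → 1
15:55 end Declan → 0
17:10 start Hannah → 1
18:00 end Hannah → 0
Peak is 3, at 15:30 (Declan, Lucia, Mei).

3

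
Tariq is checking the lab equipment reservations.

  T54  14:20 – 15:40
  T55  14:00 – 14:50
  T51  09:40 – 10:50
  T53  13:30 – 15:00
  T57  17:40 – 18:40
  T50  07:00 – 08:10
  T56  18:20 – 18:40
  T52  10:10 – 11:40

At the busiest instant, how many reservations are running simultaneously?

3

Sort all start/end points and keep a running count:
07:00 start T50 → 1
08:10 end T50 → 0
09:40 start T51 → 1
10:10 start T52 → 2
10:50 end T51 → 1
11:40 end T52 → 0
13:30 start T53 → 1
14:00 start T55 → 2
14:20 start T54 → 3
14:50 end T55 → 2
15:00 end T53 → 1
15:40 end T54 → 0
17:40 start T57 → 1
18:20 start T56 → 2
18:40 end T56 → 1
18:40 end T57 → 0
Peak is 3, at 14:20 (T53, T54, T55).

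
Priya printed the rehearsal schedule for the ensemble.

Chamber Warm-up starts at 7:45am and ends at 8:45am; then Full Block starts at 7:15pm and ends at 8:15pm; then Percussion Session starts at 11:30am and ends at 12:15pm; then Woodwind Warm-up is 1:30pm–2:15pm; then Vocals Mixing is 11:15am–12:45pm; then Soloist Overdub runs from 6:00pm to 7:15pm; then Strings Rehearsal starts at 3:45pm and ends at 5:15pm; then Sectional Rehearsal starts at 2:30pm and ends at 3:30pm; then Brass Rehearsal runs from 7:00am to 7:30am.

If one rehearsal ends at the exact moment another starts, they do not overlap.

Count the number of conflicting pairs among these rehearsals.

1

Check each pair: they overlap iff neither finishes before the other starts.
Sorted by start: Brass Rehearsal, Chamber Warm-up, Vocals Mixing, Percussion Session, Woodwind Warm-up, Sectional Rehearsal, Strings Rehearsal, Soloist Overdub, Full Block.
Chamber Warm-up starts after Brass Rehearsal ends, so Brass Rehearsal has no further overlaps.
Vocals Mixing starts after Chamber Warm-up ends, so Chamber Warm-up has no further overlaps.
Percussion Session starts before Vocals Mixing ends → Vocals Mixing and Percussion Session overlap.
Woodwind Warm-up starts after Vocals Mixing ends, so Vocals Mixing has no further overlaps.
Woodwind Warm-up starts after Percussion Session ends, so Percussion Session has no further overlaps.
Sectional Rehearsal starts after Woodwind Warm-up ends, so Woodwind Warm-up has no further overlaps.
Strings Rehearsal starts after Sectional Rehearsal ends, so Sectional Rehearsal has no further overlaps.
Soloist Overdub starts after Strings Rehearsal ends, so Strings Rehearsal has no further overlaps.
Full Block starts exactly when Soloist Overdub ends (back-to-back, no overlap).
Overlapping pairs: Percussion Session & Vocals Mixing — 1 in total.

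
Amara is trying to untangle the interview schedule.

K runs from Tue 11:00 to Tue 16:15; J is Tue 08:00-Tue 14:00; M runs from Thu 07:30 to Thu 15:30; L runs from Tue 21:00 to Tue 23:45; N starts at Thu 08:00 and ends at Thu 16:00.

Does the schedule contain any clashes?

Yes

Two intervals overlap when each starts before the other ends.
Sorted by start: J, K, L, M, N.
K starts before J ends → J and K overlap.
That's a conflict, so the schedule is not conflict-free.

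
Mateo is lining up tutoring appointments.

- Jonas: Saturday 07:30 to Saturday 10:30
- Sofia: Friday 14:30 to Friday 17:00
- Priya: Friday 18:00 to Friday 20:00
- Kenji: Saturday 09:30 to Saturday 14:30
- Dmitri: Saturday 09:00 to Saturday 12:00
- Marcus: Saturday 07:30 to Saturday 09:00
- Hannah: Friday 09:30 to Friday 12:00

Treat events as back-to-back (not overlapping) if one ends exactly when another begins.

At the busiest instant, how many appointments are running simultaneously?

Sweep the timeline, counting +1 at each start and −1 at each end (ends before starts at a tie):
Friday 09:30 start Hannah → 1
Friday 12:00 end Hannah → 0
Friday 14:30 start Sofia → 1
Friday 17:00 end Sofia → 0
Friday 18:00 start Priya → 1
Friday 20:00 end Priya → 0
Saturday 07:30 start Jonas → 1
Saturday 07:30 start Marcus → 2
Saturday 09:00 end Marcus → 1
Saturday 09:00 start Dmitri → 2
Saturday 09:30 start Kenji → 3
Saturday 10:30 end Jonas → 2
Saturday 12:00 end Dmitri → 1
Saturday 14:30 end Kenji → 0
Peak is 3, at Saturday 09:30 (Dmitri, Jonas, Kenji).

3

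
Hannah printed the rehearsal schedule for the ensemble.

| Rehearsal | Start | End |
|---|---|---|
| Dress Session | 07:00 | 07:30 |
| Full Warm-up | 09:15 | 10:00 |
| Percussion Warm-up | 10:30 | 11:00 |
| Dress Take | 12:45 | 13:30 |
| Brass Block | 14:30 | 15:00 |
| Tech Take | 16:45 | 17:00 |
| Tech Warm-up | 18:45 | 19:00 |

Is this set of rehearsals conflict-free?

Yes

Check each pair: they overlap iff neither finishes before the other starts.
Sorted by start: Dress Session, Full Warm-up, Percussion Warm-up, Dress Take, Brass Block, Tech Take, Tech Warm-up.
Full Warm-up starts after Dress Session ends; Dress Session is clear from here.
Percussion Warm-up starts after Full Warm-up ends; Full Warm-up is clear from here.
Dress Take starts after Percussion Warm-up ends; Percussion Warm-up is clear from here.
Brass Block starts after Dress Take ends; Dress Take is clear from here.
Tech Take starts after Brass Block ends; Brass Block is clear from here.
Tech Warm-up starts after Tech Take ends.
Every pair is clear; the schedule has no overlaps.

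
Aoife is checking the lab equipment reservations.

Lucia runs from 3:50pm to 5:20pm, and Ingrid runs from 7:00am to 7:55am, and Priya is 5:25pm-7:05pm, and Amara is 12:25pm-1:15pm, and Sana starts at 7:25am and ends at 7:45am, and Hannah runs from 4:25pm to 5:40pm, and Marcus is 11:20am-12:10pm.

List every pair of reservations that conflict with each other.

Hannah & Lucia, Hannah & Priya, Ingrid & Sana

Sorted by start: Ingrid, Sana, Marcus, Amara, Lucia, Hannah, Priya.
Sana starts before Ingrid ends → Ingrid and Sana overlap.
Marcus starts after Ingrid ends, so nothing later overlaps Ingrid either.
Marcus starts after Sana ends, so nothing later overlaps Sana either.
Amara starts after Marcus ends, so nothing later overlaps Marcus either.
Lucia starts after Amara ends, so nothing later overlaps Amara either.
Hannah starts before Lucia ends → Lucia and Hannah overlap.
Priya starts after Lucia ends.
Priya starts before Hannah ends → Hannah and Priya overlap.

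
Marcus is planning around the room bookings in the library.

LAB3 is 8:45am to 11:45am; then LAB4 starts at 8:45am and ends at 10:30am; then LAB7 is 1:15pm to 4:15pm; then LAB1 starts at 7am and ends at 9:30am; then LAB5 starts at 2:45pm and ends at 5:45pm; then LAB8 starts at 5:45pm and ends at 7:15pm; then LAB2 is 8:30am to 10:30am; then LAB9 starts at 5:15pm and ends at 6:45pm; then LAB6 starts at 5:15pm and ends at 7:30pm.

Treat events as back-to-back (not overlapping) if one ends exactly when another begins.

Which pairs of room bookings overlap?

Two intervals overlap when each starts before the other ends.
Sorted by start: LAB1, LAB2, LAB3, LAB4, LAB7, LAB5, LAB6, LAB9, LAB8.
LAB2 starts before LAB1 ends → LAB1 and LAB2 overlap.
LAB3 starts before LAB1 ends → LAB1 and LAB3 overlap.
LAB4 starts before LAB1 ends → LAB1 and LAB4 overlap.
LAB7 starts after LAB1 ends; LAB1 is clear from here.
LAB3 starts before LAB2 ends → LAB2 and LAB3 overlap.
LAB4 starts before LAB2 ends → LAB2 and LAB4 overlap.
LAB7 starts after LAB2 ends; LAB2 is clear from here.
LAB4 starts before LAB3 ends → LAB3 and LAB4 overlap.
LAB7 starts after LAB3 ends; LAB3 is clear from here.
LAB7 starts after LAB4 ends; LAB4 is clear from here.
LAB5 starts before LAB7 ends → LAB7 and LAB5 overlap.
LAB6 starts after LAB7 ends; LAB7 is clear from here.
LAB6 starts before LAB5 ends → LAB5 and LAB6 overlap.
LAB9 starts before LAB5 ends → LAB5 and LAB9 overlap.
LAB8 starts exactly when LAB5 ends (back-to-back, no overlap).
LAB9 starts before LAB6 ends → LAB6 and LAB9 overlap.
LAB8 starts before LAB6 ends → LAB6 and LAB8 overlap.
LAB8 starts before LAB9 ends → LAB9 and LAB8 overlap.

LAB1 & LAB2, LAB1 & LAB3, LAB1 & LAB4, LAB2 & LAB3, LAB2 & LAB4, LAB3 & LAB4, LAB5 & LAB6, LAB5 & LAB7, LAB5 & LAB9, LAB6 & LAB8, LAB6 & LAB9, LAB8 & LAB9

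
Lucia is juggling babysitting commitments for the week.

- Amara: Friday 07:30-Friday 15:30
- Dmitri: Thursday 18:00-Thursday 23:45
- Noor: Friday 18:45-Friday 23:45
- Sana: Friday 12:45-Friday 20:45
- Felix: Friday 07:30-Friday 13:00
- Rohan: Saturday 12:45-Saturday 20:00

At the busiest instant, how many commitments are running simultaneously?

3

Walk through starts and ends in time order (an end at T is processed before a start at T):
Thursday 18:00 start Dmitri → 1
Thursday 23:45 end Dmitri → 0
Friday 07:30 start Amara → 1
Friday 07:30 start Felix → 2
Friday 12:45 start Sana → 3
Friday 13:00 end Felix → 2
Friday 15:30 end Amara → 1
Friday 18:45 start Noor → 2
Friday 20:45 end Sana → 1
Friday 23:45 end Noor → 0
Saturday 12:45 start Rohan → 1
Saturday 20:00 end Rohan → 0
Peak is 3, at Friday 12:45 (Amara, Felix, Sana).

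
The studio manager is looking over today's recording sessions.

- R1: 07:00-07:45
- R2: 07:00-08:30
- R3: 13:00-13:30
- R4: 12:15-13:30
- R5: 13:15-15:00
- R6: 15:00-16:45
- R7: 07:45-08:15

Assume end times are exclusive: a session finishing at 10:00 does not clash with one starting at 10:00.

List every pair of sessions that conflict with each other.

Sorted by start: R1, R2, R7, R4, R3, R5, R6.
R2 starts before R1 ends → R1 and R2 overlap.
R7 starts exactly when R1 ends (back-to-back, no overlap) — done with R1.
R7 starts before R2 ends → R2 and R7 overlap.
R4 starts after R2 ends — done with R2.
R4 starts after R7 ends — done with R7.
R3 starts before R4 ends → R4 and R3 overlap.
R5 starts before R4 ends → R4 and R5 overlap.
R6 starts after R4 ends.
R5 starts before R3 ends → R3 and R5 overlap.
R6 starts after R3 ends.
R6 starts exactly when R5 ends (back-to-back, no overlap).

R1 & R2, R2 & R7, R3 & R4, R3 & R5, R4 & R5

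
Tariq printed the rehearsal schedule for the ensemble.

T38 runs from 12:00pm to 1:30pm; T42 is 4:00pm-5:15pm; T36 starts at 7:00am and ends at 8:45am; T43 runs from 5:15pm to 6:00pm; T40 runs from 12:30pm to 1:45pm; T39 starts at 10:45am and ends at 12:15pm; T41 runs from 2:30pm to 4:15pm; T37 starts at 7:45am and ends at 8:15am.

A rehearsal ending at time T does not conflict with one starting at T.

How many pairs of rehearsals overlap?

4

Two intervals overlap when each starts before the other ends.
Sorted by start: T36, T37, T39, T38, T40, T41, T42, T43.
T37 starts before T36 ends → T36 and T37 overlap.
T39 starts after T36 ends — done with T36.
T39 starts after T37 ends — done with T37.
T38 starts before T39 ends → T39 and T38 overlap.
T40 starts after T39 ends — done with T39.
T40 starts before T38 ends → T38 and T40 overlap.
T41 starts after T38 ends — done with T38.
T41 starts after T40 ends — done with T40.
T42 starts before T41 ends → T41 and T42 overlap.
T43 starts after T41 ends.
T43 starts exactly when T42 ends (back-to-back, no overlap).
Overlapping pairs: T36 & T37, T38 & T39, T38 & T40, T41 & T42 — 4 in total.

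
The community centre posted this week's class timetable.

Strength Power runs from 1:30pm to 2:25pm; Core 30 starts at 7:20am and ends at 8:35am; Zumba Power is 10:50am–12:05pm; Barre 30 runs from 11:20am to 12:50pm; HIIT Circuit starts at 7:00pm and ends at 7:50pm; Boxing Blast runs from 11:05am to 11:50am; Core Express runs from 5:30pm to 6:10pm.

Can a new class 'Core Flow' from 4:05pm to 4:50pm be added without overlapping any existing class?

Yes — the slot is free

Core 30: ends 8:35am at or before Core Flow starts 4:05pm → clear.
Zumba Power: ends 12:05pm at or before Core Flow starts 4:05pm → clear.
Boxing Blast: ends 11:50am at or before Core Flow starts 4:05pm → clear.
Barre 30: ends 12:50pm at or before Core Flow starts 4:05pm → clear.
Strength Power: ends 2:25pm at or before Core Flow starts 4:05pm → clear.
Core Express: starts 5:30pm at or after Core Flow ends 4:50pm → clear.
HIIT Circuit: starts 7:00pm at or after Core Flow ends 4:50pm → clear.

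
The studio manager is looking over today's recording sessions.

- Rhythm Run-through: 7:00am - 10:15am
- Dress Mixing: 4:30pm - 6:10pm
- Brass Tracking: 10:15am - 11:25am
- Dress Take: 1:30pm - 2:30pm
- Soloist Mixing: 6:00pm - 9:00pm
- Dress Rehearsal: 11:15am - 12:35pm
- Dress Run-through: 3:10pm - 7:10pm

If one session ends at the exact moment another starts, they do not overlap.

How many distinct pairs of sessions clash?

Sorted by start: Rhythm Run-through, Brass Tracking, Dress Rehearsal, Dress Take, Dress Run-through, Dress Mixing, Soloist Mixing.
Brass Tracking starts exactly when Rhythm Run-through ends (back-to-back, no overlap), so nothing later overlaps Rhythm Run-through either.
Dress Rehearsal starts before Brass Tracking ends → Brass Tracking and Dress Rehearsal overlap.
Dress Take starts after Brass Tracking ends, so nothing later overlaps Brass Tracking either.
Dress Take starts after Dress Rehearsal ends, so nothing later overlaps Dress Rehearsal either.
Dress Run-through starts after Dress Take ends, so nothing later overlaps Dress Take either.
Dress Mixing starts before Dress Run-through ends → Dress Run-through and Dress Mixing overlap.
Soloist Mixing starts before Dress Run-through ends → Dress Run-through and Soloist Mixing overlap.
Soloist Mixing starts before Dress Mixing ends → Dress Mixing and Soloist Mixing overlap.
Overlapping pairs: Brass Tracking & Dress Rehearsal, Dress Mixing & Dress Run-through, Dress Mixing & Soloist Mixing, Dress Run-through & Soloist Mixing — 4 in total.

4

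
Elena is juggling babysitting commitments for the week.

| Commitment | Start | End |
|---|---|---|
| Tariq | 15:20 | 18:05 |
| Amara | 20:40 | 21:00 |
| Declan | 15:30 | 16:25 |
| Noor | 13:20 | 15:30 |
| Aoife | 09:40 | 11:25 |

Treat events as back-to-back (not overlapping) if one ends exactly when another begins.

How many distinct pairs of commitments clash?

Sorted by start: Aoife, Noor, Tariq, Declan, Amara.
Noor starts after Aoife ends; Aoife is clear from here.
Tariq starts before Noor ends → Noor and Tariq overlap.
Declan starts exactly when Noor ends (back-to-back, no overlap); Noor is clear from here.
Declan starts before Tariq ends → Tariq and Declan overlap.
Amara starts after Tariq ends.
Amara starts after Declan ends.
Overlapping pairs: Declan & Tariq, Noor & Tariq — 2 in total.

2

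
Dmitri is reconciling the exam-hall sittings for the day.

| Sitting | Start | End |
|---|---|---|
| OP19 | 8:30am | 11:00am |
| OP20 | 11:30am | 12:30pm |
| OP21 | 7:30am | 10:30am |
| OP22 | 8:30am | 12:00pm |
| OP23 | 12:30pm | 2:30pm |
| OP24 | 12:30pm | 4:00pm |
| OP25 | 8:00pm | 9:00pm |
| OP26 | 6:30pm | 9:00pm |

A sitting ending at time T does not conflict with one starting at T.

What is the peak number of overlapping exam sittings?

Sort all start/end points and keep a running count:
7:30am start OP21 → 1
8:30am start OP19 → 2
8:30am start OP22 → 3
10:30am end OP21 → 2
11:00am end OP19 → 1
11:30am start OP20 → 2
12:00pm end OP22 → 1
12:30pm end OP20 → 0
12:30pm start OP23 → 1
12:30pm start OP24 → 2
2:30pm end OP23 → 1
4:00pm end OP24 → 0
6:30pm start OP26 → 1
8:00pm start OP25 → 2
9:00pm end OP25 → 1
9:00pm end OP26 → 0
Peak is 3, at 8:30am (OP19, OP21, OP22).

3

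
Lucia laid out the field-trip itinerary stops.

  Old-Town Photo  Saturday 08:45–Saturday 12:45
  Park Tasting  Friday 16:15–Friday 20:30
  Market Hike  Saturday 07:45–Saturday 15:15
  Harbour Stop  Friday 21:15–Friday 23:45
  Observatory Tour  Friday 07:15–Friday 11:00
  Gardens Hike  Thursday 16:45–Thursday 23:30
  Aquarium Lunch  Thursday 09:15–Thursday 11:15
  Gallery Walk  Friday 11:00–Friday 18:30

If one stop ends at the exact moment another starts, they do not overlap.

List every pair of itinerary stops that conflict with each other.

Gallery Walk & Park Tasting, Market Hike & Old-Town Photo

Sorted by start: Aquarium Lunch, Gardens Hike, Observatory Tour, Gallery Walk, Park Tasting, Harbour Stop, Market Hike, Old-Town Photo.
Gardens Hike starts after Aquarium Lunch ends — done with Aquarium Lunch.
Observatory Tour starts after Gardens Hike ends — done with Gardens Hike.
Gallery Walk starts exactly when Observatory Tour ends (back-to-back, no overlap) — done with Observatory Tour.
Park Tasting starts before Gallery Walk ends → Gallery Walk and Park Tasting overlap.
Harbour Stop starts after Gallery Walk ends — done with Gallery Walk.
Harbour Stop starts after Park Tasting ends — done with Park Tasting.
Market Hike starts after Harbour Stop ends — done with Harbour Stop.
Old-Town Photo starts before Market Hike ends → Market Hike and Old-Town Photo overlap.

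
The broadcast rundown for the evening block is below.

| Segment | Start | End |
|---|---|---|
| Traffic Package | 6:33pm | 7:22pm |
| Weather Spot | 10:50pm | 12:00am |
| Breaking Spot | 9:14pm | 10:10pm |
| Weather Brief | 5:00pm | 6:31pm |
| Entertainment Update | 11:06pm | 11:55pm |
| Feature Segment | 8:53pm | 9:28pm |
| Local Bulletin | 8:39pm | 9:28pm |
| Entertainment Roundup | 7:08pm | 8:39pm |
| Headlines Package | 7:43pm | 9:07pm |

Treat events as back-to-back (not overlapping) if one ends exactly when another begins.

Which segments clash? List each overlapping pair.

Sorted by start: Weather Brief, Traffic Package, Entertainment Roundup, Headlines Package, Local Bulletin, Feature Segment, Breaking Spot, Weather Spot, Entertainment Update.
Traffic Package starts after Weather Brief ends; Weather Brief is clear from here.
Entertainment Roundup starts before Traffic Package ends → Traffic Package and Entertainment Roundup overlap.
Headlines Package starts after Traffic Package ends; Traffic Package is clear from here.
Headlines Package starts before Entertainment Roundup ends → Entertainment Roundup and Headlines Package overlap.
Local Bulletin starts exactly when Entertainment Roundup ends (back-to-back, no overlap); Entertainment Roundup is clear from here.
Local Bulletin starts before Headlines Package ends → Headlines Package and Local Bulletin overlap.
Feature Segment starts before Headlines Package ends → Headlines Package and Feature Segment overlap.
Breaking Spot starts after Headlines Package ends; Headlines Package is clear from here.
Feature Segment starts before Local Bulletin ends → Local Bulletin and Feature Segment overlap.
Breaking Spot starts before Local Bulletin ends → Local Bulletin and Breaking Spot overlap.
Weather Spot starts after Local Bulletin ends; Local Bulletin is clear from here.
Breaking Spot starts before Feature Segment ends → Feature Segment and Breaking Spot overlap.
Weather Spot starts after Feature Segment ends; Feature Segment is clear from here.
Weather Spot starts after Breaking Spot ends; Breaking Spot is clear from here.
Entertainment Update starts before Weather Spot ends → Weather Spot and Entertainment Update overlap.

Breaking Spot & Feature Segment, Breaking Spot & Local Bulletin, Entertainment Roundup & Headlines Package, Entertainment Roundup & Traffic Package, Entertainment Update & Weather Spot, Feature Segment & Headlines Package, Feature Segment & Local Bulletin, Headlines Package & Local Bulletin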